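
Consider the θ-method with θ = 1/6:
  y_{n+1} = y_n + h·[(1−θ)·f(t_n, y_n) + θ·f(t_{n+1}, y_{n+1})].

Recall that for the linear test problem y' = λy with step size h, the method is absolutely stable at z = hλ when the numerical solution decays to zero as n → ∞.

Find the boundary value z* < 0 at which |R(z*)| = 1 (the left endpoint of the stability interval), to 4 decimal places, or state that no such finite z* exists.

z* = -3.0000.

Set f=λy, z=hλ:
  y_{n+1} = y_n + z·[5/6·y_n + 1/6·y_{n+1}] ⇒ (1 − 1/6z)y_{n+1} = (1 + 5/6z)y_n
  Hence R(z) = (1 + 5/6z)/(1 − 1/6z).

Need |R(x)|<1, x<0.
x=-0.78: |R|=0.3097
R=−1: 1+5/6x = −1+1/6x ⇒ -2/3x=2 ⇒ x=2/(-2/3)=-3.0000
Confirm numerically:
  x=-2.236: |R|=0.62895 <1
  x=-2.104: |R|=0.55775 <1
  x=-1.750: |R|=0.35484 <1
  x=-3.539: |R|=1.22602 >1
  x=-3.168: |R|=1.07330 >1
So |R|<1 on (-3.0000, 0).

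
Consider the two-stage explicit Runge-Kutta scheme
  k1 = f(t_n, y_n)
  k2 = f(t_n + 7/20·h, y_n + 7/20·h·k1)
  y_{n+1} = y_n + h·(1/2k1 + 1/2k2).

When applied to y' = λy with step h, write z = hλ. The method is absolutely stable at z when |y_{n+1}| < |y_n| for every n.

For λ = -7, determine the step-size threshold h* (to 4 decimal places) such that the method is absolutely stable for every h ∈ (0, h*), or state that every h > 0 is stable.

(-5.7143,0); λ=-7 ⇒ h* = (40/7)/7 = 0.8163.

Test eqn y'=λy, z=hλ:
  k1=λy_n ⇒ h·k1=z·y_n;  k2=λ(1+7/20z)y_n ⇒ h·k2=z(1+7/20z)y_n
  y_{n+1}/y_n = 1 + 1/2z + 1/2z(1+7/20z) = 1 + z + 7/40z²
  so R(z) = 1 + z + 7/40z².

Need |R(x)|<1, x<0.
x=-1.1: |R|=0.1117
R=1: x+7/40x²=0 ⇒ x=−40/7=-5.7143; min R=1−1/(4·7/40)=-0.4286>−1
Confirm numerically:
  x=-5.014: |R|=0.38553 <1
  x=-4.747: |R|=0.19645 <1
  x=-4.241: |R|=0.09344 <1
  x=-2.886: |R|=0.42843 <1
  x=-6.064: |R|=1.37112 >1
  x=-6.042: |R|=1.34651 >1
So |R|<1 on (-5.7143, 0).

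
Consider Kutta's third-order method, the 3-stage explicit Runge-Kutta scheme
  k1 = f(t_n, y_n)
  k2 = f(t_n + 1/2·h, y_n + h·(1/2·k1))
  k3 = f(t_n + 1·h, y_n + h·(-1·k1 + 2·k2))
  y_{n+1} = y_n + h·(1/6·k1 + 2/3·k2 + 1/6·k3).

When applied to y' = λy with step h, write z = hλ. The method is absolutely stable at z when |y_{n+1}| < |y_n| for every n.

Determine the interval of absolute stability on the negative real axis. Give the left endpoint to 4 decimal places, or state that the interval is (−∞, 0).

With y'=λy (z=hλ):
  order 3, 3-stage ⇒ R(z)=1+z+z^2/2+z^3/6
  (e.g. R(-1.78)=-0.13576, |R|=0.13576)

Need |R(x)|<1, x<0.
x=-1.78: |R|=0.1358
|R(-1.91)|=0.2473 |R(-1.67)|=0.0518 |R(-1.03)|=0.3183
Bisect:
  x_lo=-3.0268 |R|=2.0677  x_hi=-0.2421 |R|=0.7849
  mid=-1.63443 |R|=0.02644 →hi
  mid=-2.33060 |R|=0.72461 →hi
  mid=-2.67869 |R|=1.29444 →lo
  mid=-2.50465 |R|=0.98673 →hi
  mid=-2.59167 |R|=1.13456 →lo
  mid=-2.54816 |R|=1.05918 →lo
  mid=-2.52640 |R|=1.02260 →lo
  ...
  [-2.51280,-2.51263] ⇒ x*=-2.5127
Stable set (-2.5127, 0).

(-2.5127, 0).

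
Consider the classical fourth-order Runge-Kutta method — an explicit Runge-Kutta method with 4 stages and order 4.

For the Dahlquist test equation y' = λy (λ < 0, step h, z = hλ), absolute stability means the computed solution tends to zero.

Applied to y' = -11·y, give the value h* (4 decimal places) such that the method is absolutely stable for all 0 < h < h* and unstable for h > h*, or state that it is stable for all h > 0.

(-2.7853,0); λ=-11 ⇒ h* = 0.2532.

Test eqn y'=λy, z=hλ:
  order 4, 4-stage ⇒ R(z)=1+z+z^2/2+z^3/6+z^4/24
  (e.g. R(-1.1)=0.34417, |R|=0.34417)

Solve |R(x)|<1 on ℝ⁻.
x=-1.1: |R|=0.3442
|R(-3.12)|=1.6336 |R(-2.39)|=0.5502 |R(-1.49)|=0.2741
Bisect:
  x_lo=-3.1208 |R|=1.6355  x_hi=-0.2027 |R|=0.8165
  mid=-1.66176 |R|=0.27189 →hi
  mid=-2.39129 |R|=0.55128 →hi
  mid=-2.75606 |R|=0.95681 →hi
  mid=-2.93844 |R|=1.25654 →lo
  mid=-2.84725 |R|=1.09750 →lo
  mid=-2.80165 |R|=1.02494 →lo
  mid=-2.77885 |R|=0.99033 →hi
  mid=-2.79025 |R|=1.00750 →lo
  mid=-2.78455 |R|=0.99888 →hi
  mid=-2.78740 |R|=1.00318 →lo
  ...
  [-2.78544,-2.78527] ⇒ x*=-2.7853
Stable set (-2.7853, 0).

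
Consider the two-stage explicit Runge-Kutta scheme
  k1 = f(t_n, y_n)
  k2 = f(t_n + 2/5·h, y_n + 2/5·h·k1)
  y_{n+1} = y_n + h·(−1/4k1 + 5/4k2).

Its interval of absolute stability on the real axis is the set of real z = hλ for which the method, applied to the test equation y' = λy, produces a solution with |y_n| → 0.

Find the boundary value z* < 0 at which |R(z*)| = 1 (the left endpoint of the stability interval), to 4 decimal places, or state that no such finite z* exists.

left endpoint -2.0000.

On y'=λy, z=hλ:
  k1=λy_n ⇒ h·k1=z·y_n;  k2=λ(1+2/5z)y_n ⇒ h·k2=z(1+2/5z)y_n
  y_{n+1}/y_n = 1 − 1/4z + 5/4z(1+2/5z) = 1 + z + 1/2z²
  so R(z) = 1 + z + 1/2z².

Solve |R(x)|<1 on ℝ⁻.
x=-1.43: |R|=0.5924
R=1: x+1/2x²=0 ⇒ x=−2=-2.0000; min R=1−1/(4·1/2)=0.5000>−1
Confirm numerically:
  x=-1.803: |R|=0.82240 <1
  x=-1.754: |R|=0.78426 <1
  x=-1.275: |R|=0.53781 <1
  x=-2.489: |R|=1.60856 >1
  x=-2.284: |R|=1.32433 >1
  x=-2.096: |R|=1.10061 >1
Stable set (-2.0000, 0).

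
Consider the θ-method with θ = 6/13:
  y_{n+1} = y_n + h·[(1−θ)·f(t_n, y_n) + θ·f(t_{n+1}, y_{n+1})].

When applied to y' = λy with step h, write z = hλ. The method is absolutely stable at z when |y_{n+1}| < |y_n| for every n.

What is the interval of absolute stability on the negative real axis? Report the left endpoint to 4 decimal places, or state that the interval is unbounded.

Set f=λy, z=hλ:
  y_{n+1} = y_n + z·[7/13·y_n + 6/13·y_{n+1}] ⇒ (1 − 6/13z)y_{n+1} = (1 + 7/13z)y_n
  so R(z) = (1 + 7/13z)/(1 − 6/13z).

Boundary: |R(x)|=1, x<0.
x=-1.77: |R|=0.0258
R=−1: 1+7/13x = −1+6/13x ⇒ -1/13x=2 ⇒ x=2/(-1/13)=-26.0000
Confirm numerically:
  x=-24.121: |R|=0.98809 <1
  x=-17.802: |R|=0.93158 <1
  x=-14.559: |R|=0.88599 <1
  x=-26.376: |R|=1.00220 >1
  x=-26.237: |R|=1.00139 >1
  x=-26.155: |R|=1.00091 >1
Interval (-26.0000, 0).

z∈(-26.0000,0).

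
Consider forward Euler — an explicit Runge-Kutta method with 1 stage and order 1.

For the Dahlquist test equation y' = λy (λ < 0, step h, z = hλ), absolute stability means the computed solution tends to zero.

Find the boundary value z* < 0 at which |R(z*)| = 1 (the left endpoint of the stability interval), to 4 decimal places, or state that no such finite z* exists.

left endpoint -2.0000.

Test eqn y'=λy, z=hλ:
  order 1, 1-stage ⇒ R(z)=1+z
  (e.g. R(-0.44)=0.56000, |R|=0.56000)

Find x<0 with |R(x)|<1.
x=-0.44: |R|=0.5600
|R(-1.53)|=0.5300 |R(-0.98)|=0.0200 |R(-0.66)|=0.3400
Bisect:
  x_lo=-2.8188 |R|=1.8188  x_hi=-0.0790 |R|=0.9210
  mid=-1.44889 |R|=0.44889 →hi
  mid=-2.13386 |R|=1.13386 →lo
  mid=-1.79138 |R|=0.79138 →hi
  mid=-1.96262 |R|=0.96262 →hi
  mid=-2.04824 |R|=1.04824 →lo
  mid=-2.00543 |R|=1.00543 →lo
  mid=-1.98403 |R|=0.98403 →hi
  mid=-1.99473 |R|=0.99473 →hi
  mid=-2.00008 |R|=1.00008 →lo
  ...
  [-2.00008,-1.99991] ⇒ x*=-2.0000
Interval (-2.0000, 0).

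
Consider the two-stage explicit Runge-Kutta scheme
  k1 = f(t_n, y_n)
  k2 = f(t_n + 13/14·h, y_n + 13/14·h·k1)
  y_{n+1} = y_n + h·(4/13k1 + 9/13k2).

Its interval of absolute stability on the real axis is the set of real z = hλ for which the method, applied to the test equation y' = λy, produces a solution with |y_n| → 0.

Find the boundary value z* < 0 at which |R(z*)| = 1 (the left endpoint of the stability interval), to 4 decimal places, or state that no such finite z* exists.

On y'=λy, z=hλ:
  k1=λy_n ⇒ h·k1=z·y_n;  k2=λ(1+13/14z)y_n ⇒ h·k2=z(1+13/14z)y_n
  y_{n+1}/y_n = 1 + 4/13z + 9/13z(1+13/14z) = 1 + z + 9/14z²
  ⇒ R(z) = 1 + z + 9/14z².

Boundary: |R(x)|=1, x<0.
x=-1.49: |R|=0.9372
R=1: x+9/14x²=0 ⇒ x=−14/9=-1.5556; min R=1−1/(4·9/14)=0.6111>−1
Confirm numerically:
  x=-1.499: |R|=0.94550 <1
  x=-1.238: |R|=0.74727 <1
  x=-0.964: |R|=0.63340 <1
  x=-0.836: |R|=0.61329 <1
  x=-2.040: |R|=1.63531 >1
  x=-1.870: |R|=1.37801 >1
  x=-1.582: |R|=1.02689 >1
Stable set (-1.5556, 0).

left endpoint -1.5556.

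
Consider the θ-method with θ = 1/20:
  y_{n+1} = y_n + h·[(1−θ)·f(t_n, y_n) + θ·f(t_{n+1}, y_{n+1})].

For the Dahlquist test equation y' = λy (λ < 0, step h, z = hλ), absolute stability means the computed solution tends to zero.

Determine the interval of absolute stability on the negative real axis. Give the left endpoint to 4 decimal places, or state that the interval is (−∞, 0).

With y'=λy (z=hλ):
  y_{n+1} = y_n + z·[19/20·y_n + 1/20·y_{n+1}] ⇒ (1 − 1/20z)y_{n+1} = (1 + 19/20z)y_n
  Hence R(z) = (1 + 19/20z)/(1 − 1/20z).

Need |R(x)|<1, x<0.
x=-0.36: |R|=0.6464
R=−1: 1+19/20x = −1+1/20x ⇒ -9/10x=2 ⇒ x=2/(-9/10)=-2.2222
Confirm numerically:
  x=-1.347: |R|=0.26200 <1
  x=-1.342: |R|=0.25761 <1
  x=-1.258: |R|=0.18355 <1
  x=-2.785: |R|=1.44459 >1
  x=-2.449: |R|=1.18183 >1
  x=-2.291: |R|=1.05554 >1
Interval (-2.2222, 0).

(-2.2222, 0).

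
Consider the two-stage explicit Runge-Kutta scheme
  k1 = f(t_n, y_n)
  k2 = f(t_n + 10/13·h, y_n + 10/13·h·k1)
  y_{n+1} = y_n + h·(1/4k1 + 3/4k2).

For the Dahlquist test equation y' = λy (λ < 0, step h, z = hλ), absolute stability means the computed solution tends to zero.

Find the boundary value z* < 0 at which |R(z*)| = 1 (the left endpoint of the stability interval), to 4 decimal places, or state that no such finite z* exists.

Test eqn y'=λy, z=hλ:
  k1=λy_n ⇒ h·k1=z·y_n;  k2=λ(1+10/13z)y_n ⇒ h·k2=z(1+10/13z)y_n
  y_{n+1}/y_n = 1 + 1/4z + 3/4z(1+10/13z) = 1 + z + 15/26z²
  Hence R(z) = 1 + z + 15/26z².

Solve |R(x)|<1 on ℝ⁻.
x=-0.89: |R|=0.5670
R=1: x+15/26x²=0 ⇒ x=−26/15=-1.7333; min R=1−1/(4·15/26)=0.5667>−1
Confirm numerically:
  x=-1.541: |R|=0.82901 <1
  x=-1.506: |R|=0.80248 <1
  x=-1.461: |R|=0.77045 <1
  x=-1.310: |R|=0.68006 <1
  x=-2.178: |R|=1.55874 >1
  x=-1.779: |R|=1.04687 >1
So |R|<1 on (-1.7333, 0).

z* = -1.7333.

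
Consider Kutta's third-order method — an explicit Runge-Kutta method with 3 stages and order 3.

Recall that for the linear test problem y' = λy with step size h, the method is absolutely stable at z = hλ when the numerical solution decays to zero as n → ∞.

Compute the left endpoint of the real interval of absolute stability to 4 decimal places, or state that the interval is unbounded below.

Test eqn y'=λy, z=hλ:
  order 3, 3-stage ⇒ R(z)=1+z+z^2/2+z^3/6
  (e.g. R(-0.36)=0.69702, |R|=0.69702)

Find x<0 with |R(x)|<1.
x=-0.36: |R|=0.6970
|R(-1.8)|=0.1520 |R(-1.27)|=0.1951 |R(-0.56)|=0.5675
Bisect:
  x_lo=-3.2656 |R|=2.7376  x_hi=-0.3406 |R|=0.7108
  mid=-1.80310 |R|=0.15455 →hi
  mid=-2.53433 |R|=1.03585 →lo
  mid=-2.16872 |R|=0.51708 →hi
  mid=-2.35152 |R|=0.75388 →hi
  mid=-2.44293 |R|=0.88884 →hi
  mid=-2.48863 |R|=0.96079 →hi
  mid=-2.51148 |R|=0.99792 →hi
  ...
  [-2.51291,-2.51273] ⇒ x*=-2.5127
Stable set (-2.5127, 0).

z* = -2.5127.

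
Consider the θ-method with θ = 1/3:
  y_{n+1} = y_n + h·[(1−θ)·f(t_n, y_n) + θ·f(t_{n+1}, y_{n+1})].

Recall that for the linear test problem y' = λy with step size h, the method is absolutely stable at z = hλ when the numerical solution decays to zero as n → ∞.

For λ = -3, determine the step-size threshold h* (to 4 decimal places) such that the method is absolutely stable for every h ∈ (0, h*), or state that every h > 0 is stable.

(-6.0000,0); λ=-3 ⇒ h* = (6)/3 = 2.0000.

On y'=λy, z=hλ:
  y_{n+1} = y_n + z·[2/3·y_n + 1/3·y_{n+1}] ⇒ (1 − 1/3z)y_{n+1} = (1 + 2/3z)y_n
  ⇒ R(z) = (1 + 2/3z)/(1 − 1/3z).

Solve |R(x)|<1 on ℝ⁻.
x=-0.91: |R|=0.3018
R=−1: 1+2/3x = −1+1/3x ⇒ -1/3x=2 ⇒ x=2/(-1/3)=-6.0000
Confirm numerically:
  x=-5.539: |R|=0.94601 <1
  x=-4.802: |R|=0.84645 <1
  x=-4.066: |R|=0.72629 <1
  x=-6.442: |R|=1.04681 >1
  x=-6.407: |R|=1.04327 >1
  x=-6.402: |R|=1.04276 >1
Stable set (-6.0000, 0).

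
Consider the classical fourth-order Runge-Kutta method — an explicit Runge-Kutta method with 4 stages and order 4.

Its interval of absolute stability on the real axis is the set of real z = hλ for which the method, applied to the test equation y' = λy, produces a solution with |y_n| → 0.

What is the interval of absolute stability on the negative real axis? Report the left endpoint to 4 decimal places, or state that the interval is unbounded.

(-2.7853, 0).

Test eqn y'=λy, z=hλ:
  order 4, 4-stage ⇒ R(z)=1+z+z^2/2+z^3/6+z^4/24
  (e.g. R(-1.32)=0.29437, |R|=0.29437)

Need |R(x)|<1, x<0.
x=-1.32: |R|=0.2944
|R(-2.61)|=0.7663 |R(-2.19)|=0.4159 |R(-1.41)|=0.2815
Bisect:
  x_lo=-3.1941 |R|=1.8128  x_hi=-0.1109 |R|=0.8950
  mid=-1.65252 |R|=0.27149 →hi
  mid=-2.42332 |R|=0.57802 →hi
  mid=-2.80872 |R|=1.03589 →lo
  mid=-2.61602 |R|=0.77337 →hi
  mid=-2.71237 |R|=0.89550 →hi
  mid=-2.76054 |R|=0.96332 →hi
  mid=-2.78463 |R|=0.99900 →hi
  ...
  [-2.78538,-2.78519] ⇒ x*=-2.7853
Stable set (-2.7853, 0).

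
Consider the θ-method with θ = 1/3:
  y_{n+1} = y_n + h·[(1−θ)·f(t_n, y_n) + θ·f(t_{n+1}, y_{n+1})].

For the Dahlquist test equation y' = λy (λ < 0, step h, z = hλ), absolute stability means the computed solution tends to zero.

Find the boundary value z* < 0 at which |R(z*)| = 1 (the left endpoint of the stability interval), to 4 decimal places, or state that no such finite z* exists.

left endpoint -6.0000.

Test eqn y'=λy, z=hλ:
  y_{n+1} = y_n + z·[2/3·y_n + 1/3·y_{n+1}] ⇒ (1 − 1/3z)y_{n+1} = (1 + 2/3z)y_n
  R(z) = (1 + 2/3z)/(1 − 1/3z).

Find x<0 with |R(x)|<1.
x=-1.12: |R|=0.1845
R=−1: 1+2/3x = −1+1/3x ⇒ -1/3x=2 ⇒ x=2/(-1/3)=-6.0000
Confirm numerically:
  x=-5.740: |R|=0.97025 <1
  x=-5.272: |R|=0.91199 <1
  x=-3.482: |R|=0.61154 <1
  x=-6.582: |R|=1.06074 >1
  x=-6.328: |R|=1.03516 >1
  x=-6.060: |R|=1.00662 >1
So |R|<1 on (-6.0000, 0).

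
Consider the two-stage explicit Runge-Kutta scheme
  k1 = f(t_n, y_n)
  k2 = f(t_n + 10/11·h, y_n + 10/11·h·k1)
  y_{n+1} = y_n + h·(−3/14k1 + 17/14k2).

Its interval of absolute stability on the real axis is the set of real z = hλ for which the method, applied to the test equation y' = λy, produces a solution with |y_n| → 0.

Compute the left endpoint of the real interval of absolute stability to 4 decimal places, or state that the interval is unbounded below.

With y'=λy (z=hλ):
  k1=λy_n ⇒ h·k1=z·y_n;  k2=λ(1+10/11z)y_n ⇒ h·k2=z(1+10/11z)y_n
  y_{n+1}/y_n = 1 − 3/14z + 17/14z(1+10/11z) = 1 + z + 85/77z²
  R(z) = 1 + z + 85/77z².

Need |R(x)|<1, x<0.
x=-0.71: |R|=0.8465
R=1: x+85/77x²=0 ⇒ x=−77/85=-0.9059; min R=1−1/(4·85/77)=0.7735>−1
Confirm numerically:
  x=-0.844: |R|=0.94234 <1
  x=-0.720: |R|=0.85226 <1
  x=-0.586: |R|=0.79307 <1
  x=-0.483: |R|=0.77453 <1
  x=-1.199: |R|=1.38796 >1
  x=-1.122: |R|=1.26768 >1
  x=-1.090: |R|=1.22154 >1
Stable set (-0.9059, 0).

left endpoint -0.9059.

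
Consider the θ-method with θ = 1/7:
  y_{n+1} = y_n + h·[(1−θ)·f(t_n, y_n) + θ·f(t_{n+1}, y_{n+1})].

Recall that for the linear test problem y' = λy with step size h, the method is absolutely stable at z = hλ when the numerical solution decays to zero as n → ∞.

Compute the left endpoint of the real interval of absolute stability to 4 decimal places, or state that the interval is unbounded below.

Set f=λy, z=hλ:
  y_{n+1} = y_n + z·[6/7·y_n + 1/7·y_{n+1}] ⇒ (1 − 1/7z)y_{n+1} = (1 + 6/7z)y_n
  R(z) = (1 + 6/7z)/(1 − 1/7z).

Boundary: |R(x)|=1, x<0.
x=-0.38: |R|=0.6396
R=−1: 1+6/7x = −1+1/7x ⇒ -5/7x=2 ⇒ x=2/(-5/7)=-2.8000
Confirm numerically:
  x=-2.315: |R|=0.73967 <1
  x=-1.826: |R|=0.44822 <1
  x=-1.580: |R|=0.28904 <1
  x=-1.170: |R|=0.00245 <1
  x=-3.229: |R|=1.20970 >1
  x=-3.211: |R|=1.20125 >1
  x=-2.984: |R|=1.09215 >1
Interval (-2.8000, 0).

z* = -2.8000.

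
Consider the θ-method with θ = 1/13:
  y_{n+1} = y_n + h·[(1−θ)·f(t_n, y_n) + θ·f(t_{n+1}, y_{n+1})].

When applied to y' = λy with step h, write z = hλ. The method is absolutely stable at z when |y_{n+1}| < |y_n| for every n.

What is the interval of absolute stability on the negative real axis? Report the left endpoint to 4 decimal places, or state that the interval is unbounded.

(-2.3636, 0).

On y'=λy, z=hλ:
  y_{n+1} = y_n + z·[12/13·y_n + 1/13·y_{n+1}] ⇒ (1 − 1/13z)y_{n+1} = (1 + 12/13z)y_n
  Hence R(z) = (1 + 12/13z)/(1 − 1/13z).

Need |R(x)|<1, x<0.
x=-0.72: |R|=0.3178
R=−1: 1+12/13x = −1+1/13x ⇒ -11/13x=2 ⇒ x=2/(-11/13)=-2.3636
Confirm numerically:
  x=-1.561: |R|=0.39365 <1
  x=-1.315: |R|=0.19420 <1
  x=-1.168: |R|=0.07171 <1
  x=-1.021: |R|=0.05335 <1
  x=-2.937: |R|=1.39575 >1
  x=-2.701: |R|=1.23635 >1
  x=-2.568: |R|=1.14440 >1
Interval (-2.3636, 0).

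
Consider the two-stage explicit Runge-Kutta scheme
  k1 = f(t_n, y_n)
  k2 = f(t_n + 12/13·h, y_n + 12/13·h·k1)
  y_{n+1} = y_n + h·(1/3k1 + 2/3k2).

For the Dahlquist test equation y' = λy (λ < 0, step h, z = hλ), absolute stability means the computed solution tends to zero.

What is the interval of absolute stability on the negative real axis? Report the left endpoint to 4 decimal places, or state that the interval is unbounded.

Test eqn y'=λy, z=hλ:
  k1=λy_n ⇒ h·k1=z·y_n;  k2=λ(1+12/13z)y_n ⇒ h·k2=z(1+12/13z)y_n
  y_{n+1}/y_n = 1 + 1/3z + 2/3z(1+12/13z) = 1 + z + 8/13z²
  so R(z) = 1 + z + 8/13z².

Solve |R(x)|<1 on ℝ⁻.
x=-1.28: |R|=0.7282
R=1: x+8/13x²=0 ⇒ x=−13/8=-1.6250; min R=1−1/(4·8/13)=0.5938>−1
Confirm numerically:
  x=-1.523: |R|=0.90440 <1
  x=-1.286: |R|=0.73172 <1
  x=-1.125: |R|=0.65385 <1
  x=-2.142: |R|=1.68149 >1
  x=-1.847: |R|=1.25233 >1
Stable set (-1.6250, 0).

(-1.6250, 0).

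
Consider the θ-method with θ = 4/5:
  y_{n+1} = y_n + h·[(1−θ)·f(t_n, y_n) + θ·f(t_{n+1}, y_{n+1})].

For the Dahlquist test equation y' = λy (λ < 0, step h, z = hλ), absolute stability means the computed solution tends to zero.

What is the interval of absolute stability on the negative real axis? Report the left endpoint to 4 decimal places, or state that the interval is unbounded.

unbounded; (−∞, 0).

Set f=λy, z=hλ:
  y_{n+1} = y_n + z·[1/5·y_n + 4/5·y_{n+1}] ⇒ (1 − 4/5z)y_{n+1} = (1 + 1/5z)y_n
  so R(z) = (1 + 1/5z)/(1 − 4/5z).

Need |R(x)|<1, x<0.
x=-0.39: |R|=0.7027
x=-2: |R|=0.2308
x=-10: |R|=0.1111
x=-100: |R|=0.2346
θ=4/5≥1/2 ⇒ |1+1/5x|<|1−4/5x| ∀x<0 ⇒ stable on all of ℝ⁻.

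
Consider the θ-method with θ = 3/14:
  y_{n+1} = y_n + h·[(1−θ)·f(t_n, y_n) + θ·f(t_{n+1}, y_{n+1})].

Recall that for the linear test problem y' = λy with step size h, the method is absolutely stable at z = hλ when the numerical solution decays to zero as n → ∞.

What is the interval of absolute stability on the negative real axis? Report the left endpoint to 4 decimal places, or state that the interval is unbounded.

z∈(-3.5000,0).

With y'=λy (z=hλ):
  y_{n+1} = y_n + z·[11/14·y_n + 3/14·y_{n+1}] ⇒ (1 − 3/14z)y_{n+1} = (1 + 11/14z)y_n
  R(z) = (1 + 11/14z)/(1 − 3/14z).

Find x<0 with |R(x)|<1.
x=-1.56: |R|=0.1692
R=−1: 1+11/14x = −1+3/14x ⇒ -4/7x=2 ⇒ x=2/(-4/7)=-3.5000
Confirm numerically:
  x=-2.420: |R|=0.59360 <1
  x=-2.039: |R|=0.41900 <1
  x=-1.779: |R|=0.28800 <1
  x=-3.693: |R|=1.06157 >1
  x=-3.688: |R|=1.06001 >1
Stable set (-3.5000, 0).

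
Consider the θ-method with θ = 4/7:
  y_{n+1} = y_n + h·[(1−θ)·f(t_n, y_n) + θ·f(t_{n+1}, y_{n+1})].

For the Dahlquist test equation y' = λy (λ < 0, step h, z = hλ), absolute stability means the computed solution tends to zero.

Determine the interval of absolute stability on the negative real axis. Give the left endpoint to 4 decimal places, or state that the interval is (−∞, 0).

interval (−∞, 0).

Set f=λy, z=hλ:
  y_{n+1} = y_n + z·[3/7·y_n + 4/7·y_{n+1}] ⇒ (1 − 4/7z)y_{n+1} = (1 + 3/7z)y_n
  R(z) = (1 + 3/7z)/(1 − 4/7z).

Find x<0 with |R(x)|<1.
x=-1.79: |R|=0.1151
x=-2: |R|=0.0667
x=-10: |R|=0.4894
x=-100: |R|=0.7199
θ=4/7≥1/2 ⇒ |1+3/7x|<|1−4/7x| ∀x<0 ⇒ interval (−∞,0).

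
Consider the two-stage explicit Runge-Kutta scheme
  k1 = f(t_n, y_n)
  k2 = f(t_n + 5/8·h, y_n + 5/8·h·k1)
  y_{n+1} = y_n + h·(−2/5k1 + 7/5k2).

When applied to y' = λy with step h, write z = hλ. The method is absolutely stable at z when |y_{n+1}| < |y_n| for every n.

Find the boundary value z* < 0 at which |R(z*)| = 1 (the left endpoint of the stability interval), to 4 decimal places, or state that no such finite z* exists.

Set f=λy, z=hλ:
  k1=λy_n ⇒ h·k1=z·y_n;  k2=λ(1+5/8z)y_n ⇒ h·k2=z(1+5/8z)y_n
  y_{n+1}/y_n = 1 − 2/5z + 7/5z(1+5/8z) = 1 + z + 7/8z²
  Hence R(z) = 1 + z + 7/8z².

Find x<0 with |R(x)|<1.
x=-0.31: |R|=0.7741
R=1: x+7/8x²=0 ⇒ x=−8/7=-1.1429; min R=1−1/(4·7/8)=0.7143>−1
Confirm numerically:
  x=-0.920: |R|=0.82060 <1
  x=-0.874: |R|=0.79439 <1
  x=-0.710: |R|=0.73109 <1
  x=-1.678: |R|=1.78572 >1
  x=-1.410: |R|=1.32959 >1
Stable set (-1.1429, 0).

left endpoint -1.1429.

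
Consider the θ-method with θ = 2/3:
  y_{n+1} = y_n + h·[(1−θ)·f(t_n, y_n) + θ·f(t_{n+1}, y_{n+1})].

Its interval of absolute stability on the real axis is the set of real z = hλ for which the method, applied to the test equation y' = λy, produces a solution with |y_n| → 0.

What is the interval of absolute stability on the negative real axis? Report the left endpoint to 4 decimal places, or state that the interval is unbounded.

(−∞, 0) — no finite endpoint.

Test eqn y'=λy, z=hλ:
  y_{n+1} = y_n + z·[1/3·y_n + 2/3·y_{n+1}] ⇒ (1 − 2/3z)y_{n+1} = (1 + 1/3z)y_n
  so R(z) = (1 + 1/3z)/(1 − 2/3z).

Need |R(x)|<1, x<0.
x=-0.95: |R|=0.4184
x=-2: |R|=0.1429
x=-10: |R|=0.3043
x=-100: |R|=0.4778
θ=2/3≥1/2 ⇒ |1+1/3x|<|1−2/3x| ∀x<0 ⇒ stable on all of ℝ⁻.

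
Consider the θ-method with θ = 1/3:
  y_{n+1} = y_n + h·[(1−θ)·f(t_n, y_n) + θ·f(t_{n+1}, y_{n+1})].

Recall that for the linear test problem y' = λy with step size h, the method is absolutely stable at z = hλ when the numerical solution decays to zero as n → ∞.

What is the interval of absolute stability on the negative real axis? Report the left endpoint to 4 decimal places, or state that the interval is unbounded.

z∈(-6.0000,0).

Test eqn y'=λy, z=hλ:
  y_{n+1} = y_n + z·[2/3·y_n + 1/3·y_{n+1}] ⇒ (1 − 1/3z)y_{n+1} = (1 + 2/3z)y_n
  so R(z) = (1 + 2/3z)/(1 − 1/3z).

Solve |R(x)|<1 on ℝ⁻.
x=-0.71: |R|=0.4259
R=−1: 1+2/3x = −1+1/3x ⇒ -1/3x=2 ⇒ x=2/(-1/3)=-6.0000
Confirm numerically:
  x=-5.738: |R|=0.97002 <1
  x=-5.702: |R|=0.96575 <1
  x=-4.675: |R|=0.82736 <1
  x=-3.386: |R|=0.59067 <1
  x=-6.354: |R|=1.03784 >1
  x=-6.079: |R|=1.00870 >1
Interval (-6.0000, 0).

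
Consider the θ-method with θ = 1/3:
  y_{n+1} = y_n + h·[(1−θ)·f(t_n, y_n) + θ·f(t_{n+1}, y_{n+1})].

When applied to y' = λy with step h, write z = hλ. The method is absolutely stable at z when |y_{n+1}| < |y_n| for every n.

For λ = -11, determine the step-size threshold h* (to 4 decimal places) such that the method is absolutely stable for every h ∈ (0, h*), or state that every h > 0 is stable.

(-6.0000,0); λ=-11 ⇒ h* = (6)/11 = 0.5455.

Test eqn y'=λy, z=hλ:
  y_{n+1} = y_n + z·[2/3·y_n + 1/3·y_{n+1}] ⇒ (1 − 1/3z)y_{n+1} = (1 + 2/3z)y_n
  so R(z) = (1 + 2/3z)/(1 − 1/3z).

Need |R(x)|<1, x<0.
x=-0.79: |R|=0.3747
R=−1: 1+2/3x = −1+1/3x ⇒ -1/3x=2 ⇒ x=2/(-1/3)=-6.0000
Confirm numerically:
  x=-4.400: |R|=0.78378 <1
  x=-2.710: |R|=0.42382 <1
  x=-2.566: |R|=0.38304 <1
  x=-6.448: |R|=1.04742 >1
  x=-6.309: |R|=1.03319 >1
Interval (-6.0000, 0).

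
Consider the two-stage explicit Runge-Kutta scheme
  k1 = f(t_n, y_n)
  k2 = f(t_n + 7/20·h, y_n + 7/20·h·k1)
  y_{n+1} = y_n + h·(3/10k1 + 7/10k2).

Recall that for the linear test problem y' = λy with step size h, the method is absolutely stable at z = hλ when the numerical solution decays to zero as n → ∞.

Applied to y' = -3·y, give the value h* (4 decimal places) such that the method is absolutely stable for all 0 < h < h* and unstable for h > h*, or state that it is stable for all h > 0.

(-4.0816,0); λ=-3 ⇒ h* = (200/49)/3 = 1.3605.

With y'=λy (z=hλ):
  k1=λy_n ⇒ h·k1=z·y_n;  k2=λ(1+7/20z)y_n ⇒ h·k2=z(1+7/20z)y_n
  y_{n+1}/y_n = 1 + 3/10z + 7/10z(1+7/20z) = 1 + z + 49/200z²
  Hence R(z) = 1 + z + 49/200z².

Need |R(x)|<1, x<0.
x=-1.6: |R|=0.0272
R=1: x+49/200x²=0 ⇒ x=−200/49=-4.0816; min R=1−1/(4·49/200)=-0.0204>−1
Confirm numerically:
  x=-2.992: |R|=0.20126 <1
  x=-2.788: |R|=0.11637 <1
  x=-1.677: |R|=0.01202 <1
  x=-4.469: |R|=1.42413 >1
  x=-4.362: |R|=1.29963 >1
  x=-4.132: |R|=1.05099 >1
Interval (-4.0816, 0).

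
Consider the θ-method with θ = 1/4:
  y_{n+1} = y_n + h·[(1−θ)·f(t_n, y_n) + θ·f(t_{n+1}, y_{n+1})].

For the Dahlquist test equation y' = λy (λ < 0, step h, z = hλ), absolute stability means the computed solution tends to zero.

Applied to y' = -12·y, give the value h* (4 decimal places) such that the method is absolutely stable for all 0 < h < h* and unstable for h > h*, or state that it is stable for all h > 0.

(-4.0000,0); λ=-12 ⇒ h* = (4)/12 = 0.3333.

On y'=λy, z=hλ:
  y_{n+1} = y_n + z·[3/4·y_n + 1/4·y_{n+1}] ⇒ (1 − 1/4z)y_{n+1} = (1 + 3/4z)y_n
  so R(z) = (1 + 3/4z)/(1 − 1/4z).

Solve |R(x)|<1 on ℝ⁻.
x=-1.52: |R|=0.1014
R=−1: 1+3/4x = −1+1/4x ⇒ -1/2x=2 ⇒ x=2/(-1/2)=-4.0000
Confirm numerically:
  x=-3.548: |R|=0.88023 <1
  x=-2.421: |R|=0.50818 <1
  x=-2.086: |R|=0.37102 <1
  x=-4.440: |R|=1.10427 >1
  x=-4.418: |R|=1.09931 >1
  x=-4.060: |R|=1.01489 >1
So |R|<1 on (-4.0000, 0).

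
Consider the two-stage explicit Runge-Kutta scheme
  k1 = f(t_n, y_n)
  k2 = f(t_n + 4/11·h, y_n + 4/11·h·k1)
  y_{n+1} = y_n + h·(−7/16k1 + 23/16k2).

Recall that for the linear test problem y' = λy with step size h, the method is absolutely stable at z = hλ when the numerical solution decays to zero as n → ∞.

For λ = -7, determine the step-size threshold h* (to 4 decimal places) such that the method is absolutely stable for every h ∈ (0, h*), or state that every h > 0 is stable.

(-1.9130,0); λ=-7 ⇒ h* = (44/23)/7 = 0.2733.

Set f=λy, z=hλ:
  k1=λy_n ⇒ h·k1=z·y_n;  k2=λ(1+4/11z)y_n ⇒ h·k2=z(1+4/11z)y_n
  y_{n+1}/y_n = 1 − 7/16z + 23/16z(1+4/11z) = 1 + z + 23/44z²
  Hence R(z) = 1 + z + 23/44z².

Need |R(x)|<1, x<0.
x=-1.57: |R|=0.7185
R=1: x+23/44x²=0 ⇒ x=−44/23=-1.9130; min R=1−1/(4·23/44)=0.5217>−1
Confirm numerically:
  x=-1.590: |R|=0.73151 <1
  x=-1.426: |R|=0.63695 <1
  x=-1.193: |R|=0.55097 <1
  x=-1.100: |R|=0.53250 <1
  x=-2.421: |R|=1.64283 >1
  x=-2.390: |R|=1.59587 >1
So |R|<1 on (-1.9130, 0).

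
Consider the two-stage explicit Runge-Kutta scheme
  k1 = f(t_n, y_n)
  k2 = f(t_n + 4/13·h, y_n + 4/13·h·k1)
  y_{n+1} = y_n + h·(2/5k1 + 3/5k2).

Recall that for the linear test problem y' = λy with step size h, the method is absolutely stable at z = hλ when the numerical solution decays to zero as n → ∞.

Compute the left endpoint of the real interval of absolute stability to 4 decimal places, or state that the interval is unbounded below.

On y'=λy, z=hλ:
  k1=λy_n ⇒ h·k1=z·y_n;  k2=λ(1+4/13z)y_n ⇒ h·k2=z(1+4/13z)y_n
  y_{n+1}/y_n = 1 + 2/5z + 3/5z(1+4/13z) = 1 + z + 12/65z²
  ⇒ R(z) = 1 + z + 12/65z².

Need |R(x)|<1, x<0.
x=-1.46: |R|=0.0665
R=1: x+12/65x²=0 ⇒ x=−65/12=-5.4167; min R=1−1/(4·12/65)=-0.3542>−1
Confirm numerically:
  x=-4.104: |R|=0.00544 <1
  x=-2.233: |R|=0.31245 <1
  x=-2.218: |R|=0.30978 <1
  x=-5.606: |R|=1.19595 >1
  x=-5.553: |R|=1.13976 >1
  x=-5.493: |R|=1.07741 >1
So |R|<1 on (-5.4167, 0).

z* = -5.4167.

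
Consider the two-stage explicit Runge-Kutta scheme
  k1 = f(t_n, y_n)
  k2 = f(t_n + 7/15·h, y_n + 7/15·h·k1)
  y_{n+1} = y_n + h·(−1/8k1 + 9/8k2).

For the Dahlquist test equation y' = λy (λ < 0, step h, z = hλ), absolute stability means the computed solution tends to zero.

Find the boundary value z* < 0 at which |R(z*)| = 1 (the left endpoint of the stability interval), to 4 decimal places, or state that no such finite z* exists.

left endpoint -1.9048.

On y'=λy, z=hλ:
  k1=λy_n ⇒ h·k1=z·y_n;  k2=λ(1+7/15z)y_n ⇒ h·k2=z(1+7/15z)y_n
  y_{n+1}/y_n = 1 − 1/8z + 9/8z(1+7/15z) = 1 + z + 21/40z²
  so R(z) = 1 + z + 21/40z².

Boundary: |R(x)|=1, x<0.
x=-1.49: |R|=0.6756
R=1: x+21/40x²=0 ⇒ x=−40/21=-1.9048; min R=1−1/(4·21/40)=0.5238>−1
Confirm numerically:
  x=-1.765: |R|=0.87049 <1
  x=-1.232: |R|=0.56486 <1
  x=-1.138: |R|=0.54190 <1
  x=-2.349: |R|=1.54785 >1
  x=-2.064: |R|=1.17255 >1
So |R|<1 on (-1.9048, 0).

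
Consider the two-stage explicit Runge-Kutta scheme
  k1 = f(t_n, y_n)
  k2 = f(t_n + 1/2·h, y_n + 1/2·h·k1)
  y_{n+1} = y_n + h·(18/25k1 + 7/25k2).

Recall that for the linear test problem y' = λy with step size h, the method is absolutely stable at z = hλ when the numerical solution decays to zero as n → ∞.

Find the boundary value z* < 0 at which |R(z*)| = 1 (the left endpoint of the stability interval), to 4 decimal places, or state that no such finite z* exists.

Set f=λy, z=hλ:
  k1=λy_n ⇒ h·k1=z·y_n;  k2=λ(1+1/2z)y_n ⇒ h·k2=z(1+1/2z)y_n
  y_{n+1}/y_n = 1 + 18/25z + 7/25z(1+1/2z) = 1 + z + 7/50z²
  so R(z) = 1 + z + 7/50z².

Solve |R(x)|<1 on ℝ⁻.
x=-1.29: |R|=0.0570
R=1: x+7/50x²=0 ⇒ x=−50/7=-7.1429; min R=1−1/(4·7/50)=-0.7857>−1
Confirm numerically:
  x=-6.541: |R|=0.44886 <1
  x=-5.501: |R|=0.26446 <1
  x=-2.879: |R|=0.71859 <1
  x=-7.665: |R|=1.56031 >1
  x=-7.442: |R|=1.31167 >1
  x=-7.324: |R|=1.18574 >1
So |R|<1 on (-7.1429, 0).

z* = -7.1429.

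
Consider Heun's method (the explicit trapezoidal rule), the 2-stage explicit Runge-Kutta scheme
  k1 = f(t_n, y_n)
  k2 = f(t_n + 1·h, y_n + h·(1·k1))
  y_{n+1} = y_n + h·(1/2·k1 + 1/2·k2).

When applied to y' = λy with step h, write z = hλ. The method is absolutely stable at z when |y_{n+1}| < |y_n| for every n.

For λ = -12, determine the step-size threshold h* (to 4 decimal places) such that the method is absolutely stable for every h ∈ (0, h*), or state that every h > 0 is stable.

With y'=λy (z=hλ):
  order 2, 2-stage ⇒ R(z)=1+z+z^2/2
  (e.g. R(-0.91)=0.50405, |R|=0.50405)

Boundary: |R(x)|=1, x<0.
x=-0.91: |R|=0.5041
|R(-1.92)|=0.9232 |R(-1.05)|=0.5012 |R(-0.85)|=0.5112
Bisect:
  x_lo=-2.6372 |R|=1.8402  x_hi=-0.1778 |R|=0.8380
  mid=-1.40750 |R|=0.58303 →hi
  mid=-2.02235 |R|=1.02260 →lo
  mid=-1.71492 |R|=0.75556 →hi
  mid=-1.86863 |R|=0.87726 →hi
  mid=-1.94549 |R|=0.94698 →hi
  mid=-1.98392 |R|=0.98405 →hi
  mid=-2.00313 |R|=1.00314 →lo
  mid=-1.99353 |R|=0.99355 →hi
  mid=-1.99833 |R|=0.99833 →hi
  ...
  [-2.00013,-1.99998] ⇒ x*=-2.0000
Interval (-2.0000, 0).

(-2.0000,0); λ=-12 ⇒ h* = 0.1667.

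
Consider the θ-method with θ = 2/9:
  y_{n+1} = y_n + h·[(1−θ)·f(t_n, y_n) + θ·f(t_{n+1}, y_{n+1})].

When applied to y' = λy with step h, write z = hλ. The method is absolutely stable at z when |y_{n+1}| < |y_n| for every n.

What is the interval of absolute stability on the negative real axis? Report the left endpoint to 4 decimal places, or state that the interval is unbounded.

z∈(-3.6000,0).

On y'=λy, z=hλ:
  y_{n+1} = y_n + z·[7/9·y_n + 2/9·y_{n+1}] ⇒ (1 − 2/9z)y_{n+1} = (1 + 7/9z)y_n
  Hence R(z) = (1 + 7/9z)/(1 − 2/9z).

Boundary: |R(x)|=1, x<0.
x=-1.15: |R|=0.0841
R=−1: 1+7/9x = −1+2/9x ⇒ -5/9x=2 ⇒ x=2/(-5/9)=-3.6000
Confirm numerically:
  x=-3.143: |R|=0.85052 <1
  x=-2.346: |R|=0.54207 <1
  x=-2.345: |R|=0.54164 <1
  x=-1.984: |R|=0.37693 <1
  x=-3.936: |R|=1.09957 >1
  x=-3.830: |R|=1.06903 >1
  x=-3.628: |R|=1.00861 >1
Stable set (-3.6000, 0).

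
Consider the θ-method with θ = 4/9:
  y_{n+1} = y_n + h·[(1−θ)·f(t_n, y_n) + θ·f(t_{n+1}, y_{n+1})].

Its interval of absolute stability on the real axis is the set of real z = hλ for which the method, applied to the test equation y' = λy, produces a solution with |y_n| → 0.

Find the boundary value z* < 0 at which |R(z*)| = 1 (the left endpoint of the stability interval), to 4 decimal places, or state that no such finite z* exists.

With y'=λy (z=hλ):
  y_{n+1} = y_n + z·[5/9·y_n + 4/9·y_{n+1}] ⇒ (1 − 4/9z)y_{n+1} = (1 + 5/9z)y_n
  ⇒ R(z) = (1 + 5/9z)/(1 − 4/9z).

Find x<0 with |R(x)|<1.
x=-1.46: |R|=0.1146
R=−1: 1+5/9x = −1+4/9x ⇒ -1/9x=2 ⇒ x=2/(-1/9)=-18.0000
Confirm numerically:
  x=-17.596: |R|=0.99491 <1
  x=-17.568: |R|=0.99455 <1
  x=-10.891: |R|=0.86476 <1
  x=-9.944: |R|=0.83484 <1
  x=-18.496: |R|=1.00598 >1
  x=-18.376: |R|=1.00456 >1
  x=-18.157: |R|=1.00192 >1
Stable set (-18.0000, 0).

left endpoint -18.0000.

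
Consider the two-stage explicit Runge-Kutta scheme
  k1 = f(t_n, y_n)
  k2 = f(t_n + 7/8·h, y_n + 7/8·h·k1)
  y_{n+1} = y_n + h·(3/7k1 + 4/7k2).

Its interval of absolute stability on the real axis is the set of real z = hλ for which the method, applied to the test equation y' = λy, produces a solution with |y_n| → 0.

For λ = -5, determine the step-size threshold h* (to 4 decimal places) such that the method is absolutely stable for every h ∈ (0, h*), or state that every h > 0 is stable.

(-2.0000,0); λ=-5 ⇒ h* = (2)/5 = 0.4000.

Test eqn y'=λy, z=hλ:
  k1=λy_n ⇒ h·k1=z·y_n;  k2=λ(1+7/8z)y_n ⇒ h·k2=z(1+7/8z)y_n
  y_{n+1}/y_n = 1 + 3/7z + 4/7z(1+7/8z) = 1 + z + 1/2z²
  ⇒ R(z) = 1 + z + 1/2z².

Solve |R(x)|<1 on ℝ⁻.
x=-0.37: |R|=0.6985
R=1: x+1/2x²=0 ⇒ x=−2=-2.0000; min R=1−1/(4·1/2)=0.5000>−1
Confirm numerically:
  x=-1.728: |R|=0.76499 <1
  x=-1.704: |R|=0.74781 <1
  x=-1.339: |R|=0.55746 <1
  x=-1.129: |R|=0.50832 <1
  x=-2.416: |R|=1.50253 >1
  x=-2.318: |R|=1.36856 >1
  x=-2.268: |R|=1.30391 >1
Stable set (-2.0000, 0).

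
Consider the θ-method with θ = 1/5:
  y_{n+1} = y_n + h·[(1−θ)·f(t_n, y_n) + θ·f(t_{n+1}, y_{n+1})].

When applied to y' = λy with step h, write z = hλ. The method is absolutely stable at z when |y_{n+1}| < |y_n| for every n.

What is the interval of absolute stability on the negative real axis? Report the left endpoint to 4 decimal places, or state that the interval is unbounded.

On y'=λy, z=hλ:
  y_{n+1} = y_n + z·[4/5·y_n + 1/5·y_{n+1}] ⇒ (1 − 1/5z)y_{n+1} = (1 + 4/5z)y_n
  so R(z) = (1 + 4/5z)/(1 − 1/5z).

Solve |R(x)|<1 on ℝ⁻.
x=-0.79: |R|=0.3178
R=−1: 1+4/5x = −1+1/5x ⇒ -3/5x=2 ⇒ x=2/(-3/5)=-3.3333
Confirm numerically:
  x=-3.128: |R|=0.92421 <1
  x=-2.900: |R|=0.83544 <1
  x=-2.471: |R|=0.65373 <1
  x=-2.102: |R|=0.47986 <1
  x=-3.918: |R|=1.19668 >1
  x=-3.743: |R|=1.14057 >1
  x=-3.451: |R|=1.04177 >1
So |R|<1 on (-3.3333, 0).

z∈(-3.3333,0).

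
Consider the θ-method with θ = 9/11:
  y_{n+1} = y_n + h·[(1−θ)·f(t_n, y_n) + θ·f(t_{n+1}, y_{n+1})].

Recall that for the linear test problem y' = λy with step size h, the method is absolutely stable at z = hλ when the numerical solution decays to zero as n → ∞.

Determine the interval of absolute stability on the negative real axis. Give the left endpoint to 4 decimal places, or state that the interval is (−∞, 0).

Set f=λy, z=hλ:
  y_{n+1} = y_n + z·[2/11·y_n + 9/11·y_{n+1}] ⇒ (1 − 9/11z)y_{n+1} = (1 + 2/11z)y_n
  so R(z) = (1 + 2/11z)/(1 − 9/11z).

Boundary: |R(x)|=1, x<0.
x=-1.53: |R|=0.3205
x=-2: |R|=0.2414
x=-10: |R|=0.0891
x=-100: |R|=0.2075
θ=9/11≥1/2 ⇒ |1+2/11x|<|1−9/11x| ∀x<0 ⇒ stable on all of ℝ⁻.

interval (−∞, 0).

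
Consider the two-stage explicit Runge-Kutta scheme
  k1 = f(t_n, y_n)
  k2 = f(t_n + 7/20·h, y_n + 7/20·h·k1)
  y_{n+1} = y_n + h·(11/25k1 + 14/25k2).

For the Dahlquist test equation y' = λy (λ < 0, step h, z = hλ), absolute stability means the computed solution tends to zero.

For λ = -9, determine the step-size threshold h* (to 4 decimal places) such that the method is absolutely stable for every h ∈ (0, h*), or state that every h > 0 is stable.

(-5.1020,0); λ=-9 ⇒ h* = (250/49)/9 = 0.5669.

Set f=λy, z=hλ:
  k1=λy_n ⇒ h·k1=z·y_n;  k2=λ(1+7/20z)y_n ⇒ h·k2=z(1+7/20z)y_n
  y_{n+1}/y_n = 1 + 11/25z + 14/25z(1+7/20z) = 1 + z + 49/250z²
  R(z) = 1 + z + 49/250z².

Boundary: |R(x)|=1, x<0.
x=-1.36: |R|=0.0025
R=1: x+49/250x²=0 ⇒ x=−250/49=-5.1020; min R=1−1/(4·49/250)=-0.2755>−1
Confirm numerically:
  x=-3.106: |R|=0.21514 <1
  x=-3.017: |R|=0.23295 <1
  x=-3.001: |R|=0.23582 <1
  x=-2.597: |R|=0.27510 <1
  x=-5.508: |R|=1.43826 >1
  x=-5.132: |R|=1.03014 >1
Interval (-5.1020, 0).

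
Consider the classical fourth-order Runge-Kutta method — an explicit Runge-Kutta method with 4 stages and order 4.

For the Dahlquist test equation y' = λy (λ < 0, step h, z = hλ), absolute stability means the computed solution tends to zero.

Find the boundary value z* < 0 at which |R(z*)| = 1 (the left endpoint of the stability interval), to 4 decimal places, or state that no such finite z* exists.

z* = -2.7853.

On y'=λy, z=hλ:
  order 4, 4-stage ⇒ R(z)=1+z+z^2/2+z^3/6+z^4/24
  (e.g. R(-0.78)=0.46053, |R|=0.46053)

Boundary: |R(x)|=1, x<0.
x=-0.78: |R|=0.4605
|R(-2.95)|=1.2781 |R(-1.95)|=0.3179 |R(-0.77)|=0.4650
Bisect:
  x_lo=-3.3615 |R|=2.2779  x_hi=-0.2194 |R|=0.8030
  mid=-1.79046 |R|=0.28399 →hi
  mid=-2.57600 |R|=0.72765 →hi
  mid=-2.96877 |R|=1.31374 →lo
  mid=-2.77238 |R|=0.98071 →hi
  mid=-2.87057 |R|=1.13638 →lo
  mid=-2.82148 |R|=1.05594 →lo
  mid=-2.79693 |R|=1.01769 →lo
  mid=-2.78466 |R|=0.99904 →hi
  ...
  [-2.78542,-2.78523] ⇒ x*=-2.7853
Stable set (-2.7853, 0).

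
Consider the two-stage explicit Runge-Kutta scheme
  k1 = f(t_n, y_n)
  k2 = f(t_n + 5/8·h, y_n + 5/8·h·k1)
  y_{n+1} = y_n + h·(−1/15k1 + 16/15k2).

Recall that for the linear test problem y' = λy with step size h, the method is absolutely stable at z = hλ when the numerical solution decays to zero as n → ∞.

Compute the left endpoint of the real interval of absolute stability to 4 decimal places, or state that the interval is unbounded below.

z* = -1.5000.

On y'=λy, z=hλ:
  k1=λy_n ⇒ h·k1=z·y_n;  k2=λ(1+5/8z)y_n ⇒ h·k2=z(1+5/8z)y_n
  y_{n+1}/y_n = 1 − 1/15z + 16/15z(1+5/8z) = 1 + z + 2/3z²
  Hence R(z) = 1 + z + 2/3z².

Boundary: |R(x)|=1, x<0.
x=-0.53: |R|=0.6573
R=1: x+2/3x²=0 ⇒ x=−3/2=-1.5000; min R=1−1/(4·2/3)=0.6250>−1
Confirm numerically:
  x=-1.336: |R|=0.85393 <1
  x=-1.254: |R|=0.79434 <1
  x=-1.139: |R|=0.72588 <1
  x=-1.026: |R|=0.67578 <1
  x=-1.829: |R|=1.40116 >1
  x=-1.535: |R|=1.03582 >1
So |R|<1 on (-1.5000, 0).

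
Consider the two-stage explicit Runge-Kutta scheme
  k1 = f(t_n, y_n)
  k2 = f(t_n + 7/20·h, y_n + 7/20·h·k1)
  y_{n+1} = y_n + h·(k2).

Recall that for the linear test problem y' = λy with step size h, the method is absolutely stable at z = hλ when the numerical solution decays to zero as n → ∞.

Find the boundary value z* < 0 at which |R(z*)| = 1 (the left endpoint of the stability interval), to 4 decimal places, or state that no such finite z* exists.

Set f=λy, z=hλ:
  k1=λy_n ⇒ h·k1=z·y_n;  k2=λ(1+7/20z)y_n ⇒ h·k2=z(1+7/20z)y_n
  y_{n+1}/y_n = 1 + z(1+7/20z) = 1 + z + 7/20z²
  R(z) = 1 + z + 7/20z².

Boundary: |R(x)|=1, x<0.
x=-0.49: |R|=0.5940
R=1: x+7/20x²=0 ⇒ x=−20/7=-2.8571; min R=1−1/(4·7/20)=0.2857>−1
Confirm numerically:
  x=-2.594: |R|=0.76109 <1
  x=-2.553: |R|=0.72823 <1
  x=-1.804: |R|=0.33505 <1
  x=-1.245: |R|=0.29751 <1
  x=-3.438: |R|=1.69895 >1
  x=-2.977: |R|=1.12489 >1
  x=-2.892: |R|=1.03528 >1
So |R|<1 on (-2.8571, 0).

left endpoint -2.8571.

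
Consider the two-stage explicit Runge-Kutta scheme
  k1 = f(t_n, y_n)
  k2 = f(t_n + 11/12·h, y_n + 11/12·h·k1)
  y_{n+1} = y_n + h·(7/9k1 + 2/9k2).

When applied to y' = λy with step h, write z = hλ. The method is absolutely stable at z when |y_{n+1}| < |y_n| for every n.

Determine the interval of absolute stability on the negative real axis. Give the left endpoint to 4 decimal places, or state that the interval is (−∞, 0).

On y'=λy, z=hλ:
  k1=λy_n ⇒ h·k1=z·y_n;  k2=λ(1+11/12z)y_n ⇒ h·k2=z(1+11/12z)y_n
  y_{n+1}/y_n = 1 + 7/9z + 2/9z(1+11/12z) = 1 + z + 11/54z²
  R(z) = 1 + z + 11/54z².

Solve |R(x)|<1 on ℝ⁻.
x=-0.33: |R|=0.6922
R=1: x+11/54x²=0 ⇒ x=−54/11=-4.9091; min R=1−1/(4·11/54)=-0.2273>−1
Confirm numerically:
  x=-4.777: |R|=0.87146 <1
  x=-4.192: |R|=0.38766 <1
  x=-3.648: |R|=0.06287 <1
  x=-3.392: |R|=0.04825 <1
  x=-5.439: |R|=1.58711 >1
  x=-5.103: |R|=1.20157 >1
So |R|<1 on (-4.9091, 0).

(-4.9091, 0).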